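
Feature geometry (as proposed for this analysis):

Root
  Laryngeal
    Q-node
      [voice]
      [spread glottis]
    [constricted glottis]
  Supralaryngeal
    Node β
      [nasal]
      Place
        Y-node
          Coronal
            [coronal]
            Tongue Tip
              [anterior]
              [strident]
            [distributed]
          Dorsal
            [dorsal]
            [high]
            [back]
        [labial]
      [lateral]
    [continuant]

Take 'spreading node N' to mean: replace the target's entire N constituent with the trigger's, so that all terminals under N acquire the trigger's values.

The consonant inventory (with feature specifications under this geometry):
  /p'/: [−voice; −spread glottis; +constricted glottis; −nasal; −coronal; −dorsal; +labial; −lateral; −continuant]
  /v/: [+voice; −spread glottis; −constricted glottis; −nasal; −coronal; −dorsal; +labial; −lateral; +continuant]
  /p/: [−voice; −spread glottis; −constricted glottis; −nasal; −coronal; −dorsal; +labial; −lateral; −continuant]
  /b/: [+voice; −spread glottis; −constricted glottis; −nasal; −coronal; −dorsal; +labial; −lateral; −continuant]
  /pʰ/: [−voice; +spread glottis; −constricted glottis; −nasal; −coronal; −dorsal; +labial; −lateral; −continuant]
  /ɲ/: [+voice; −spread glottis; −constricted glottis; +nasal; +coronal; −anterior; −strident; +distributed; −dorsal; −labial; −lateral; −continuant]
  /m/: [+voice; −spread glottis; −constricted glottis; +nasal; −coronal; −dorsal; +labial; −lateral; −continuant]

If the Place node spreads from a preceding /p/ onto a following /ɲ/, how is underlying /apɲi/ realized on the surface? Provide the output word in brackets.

[apmi]

Terminals under Place in this geometry: [coronal], [anterior], [strident], [distributed], [dorsal], [high], [back], [labial].
Spreading Place from /p/ onto /ɲ/ replaces those values with /p/'s: [−coronal], [−dorsal], [+labial]. Features outside Place ([voice], [spread glottis], [constricted glottis], …) stay as in /ɲ/.
Among the inventory, only /m/ has exactly this specification, giving the surface form [apmi].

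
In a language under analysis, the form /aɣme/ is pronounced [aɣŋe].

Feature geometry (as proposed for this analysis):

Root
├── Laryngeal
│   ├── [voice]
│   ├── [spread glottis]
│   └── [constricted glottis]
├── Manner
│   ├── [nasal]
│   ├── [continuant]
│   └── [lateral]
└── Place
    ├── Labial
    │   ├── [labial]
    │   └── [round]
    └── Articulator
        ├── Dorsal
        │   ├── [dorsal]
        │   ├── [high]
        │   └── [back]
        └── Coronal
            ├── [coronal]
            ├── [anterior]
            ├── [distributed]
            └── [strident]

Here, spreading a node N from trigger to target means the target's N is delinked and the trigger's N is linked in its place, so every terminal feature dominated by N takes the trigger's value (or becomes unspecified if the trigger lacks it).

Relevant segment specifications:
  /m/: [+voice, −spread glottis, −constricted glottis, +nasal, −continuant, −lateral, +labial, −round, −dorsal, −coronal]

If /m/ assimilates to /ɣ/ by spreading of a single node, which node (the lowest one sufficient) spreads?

Place

Comparing /m/ with its surface form [ŋ], the features that change are [labial], [round], [dorsal], [high], [back].
The smallest constituent containing every changed terminal is Place — each of its daughters lacks at least one of the affected features.
If Place spreads, every terminal under it takes /ɣ/'s value, producing [ŋ] as observed.
Had Root spread, [continuant], [nasal] would have taken /ɣ/'s values; they stay as in /m/, confirming the spreading constituent is exactly Place.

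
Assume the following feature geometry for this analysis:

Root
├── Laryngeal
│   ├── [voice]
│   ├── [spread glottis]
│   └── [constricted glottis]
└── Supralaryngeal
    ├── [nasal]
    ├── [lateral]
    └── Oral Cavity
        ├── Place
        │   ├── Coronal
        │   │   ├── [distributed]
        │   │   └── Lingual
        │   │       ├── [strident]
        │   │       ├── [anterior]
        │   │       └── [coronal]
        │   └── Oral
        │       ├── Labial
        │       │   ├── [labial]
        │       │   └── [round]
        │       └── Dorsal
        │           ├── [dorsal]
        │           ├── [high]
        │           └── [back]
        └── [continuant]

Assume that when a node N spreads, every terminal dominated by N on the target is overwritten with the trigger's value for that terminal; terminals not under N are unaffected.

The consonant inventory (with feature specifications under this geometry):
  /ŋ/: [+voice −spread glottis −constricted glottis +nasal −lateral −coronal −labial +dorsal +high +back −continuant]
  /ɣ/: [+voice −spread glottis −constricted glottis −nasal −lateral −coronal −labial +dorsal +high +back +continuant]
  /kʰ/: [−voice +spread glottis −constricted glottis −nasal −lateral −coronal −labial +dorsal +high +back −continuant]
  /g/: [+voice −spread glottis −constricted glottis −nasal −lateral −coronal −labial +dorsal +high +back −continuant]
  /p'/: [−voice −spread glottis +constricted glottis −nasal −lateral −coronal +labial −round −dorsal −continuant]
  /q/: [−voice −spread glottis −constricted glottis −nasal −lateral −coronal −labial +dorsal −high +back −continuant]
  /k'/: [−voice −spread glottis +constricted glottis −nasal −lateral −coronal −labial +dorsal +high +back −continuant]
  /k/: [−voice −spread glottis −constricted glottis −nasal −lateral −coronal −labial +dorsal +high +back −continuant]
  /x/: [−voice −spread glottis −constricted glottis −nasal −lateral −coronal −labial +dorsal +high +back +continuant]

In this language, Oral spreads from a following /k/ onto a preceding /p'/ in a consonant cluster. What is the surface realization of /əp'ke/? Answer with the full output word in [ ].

Terminals under Oral in this geometry: [labial], [round], [dorsal], [high], [back].
Spreading Oral from /k/ onto /p'/ replaces those values with /k/'s: [−labial], [+dorsal], [+high], [+back]. Features outside Oral ([voice], [spread glottis], [constricted glottis], …) stay as in /p'/.
The resulting bundle matches /k'/ in the inventory; substituting it for /p'/ gives [ək'ke].

[ək'ke]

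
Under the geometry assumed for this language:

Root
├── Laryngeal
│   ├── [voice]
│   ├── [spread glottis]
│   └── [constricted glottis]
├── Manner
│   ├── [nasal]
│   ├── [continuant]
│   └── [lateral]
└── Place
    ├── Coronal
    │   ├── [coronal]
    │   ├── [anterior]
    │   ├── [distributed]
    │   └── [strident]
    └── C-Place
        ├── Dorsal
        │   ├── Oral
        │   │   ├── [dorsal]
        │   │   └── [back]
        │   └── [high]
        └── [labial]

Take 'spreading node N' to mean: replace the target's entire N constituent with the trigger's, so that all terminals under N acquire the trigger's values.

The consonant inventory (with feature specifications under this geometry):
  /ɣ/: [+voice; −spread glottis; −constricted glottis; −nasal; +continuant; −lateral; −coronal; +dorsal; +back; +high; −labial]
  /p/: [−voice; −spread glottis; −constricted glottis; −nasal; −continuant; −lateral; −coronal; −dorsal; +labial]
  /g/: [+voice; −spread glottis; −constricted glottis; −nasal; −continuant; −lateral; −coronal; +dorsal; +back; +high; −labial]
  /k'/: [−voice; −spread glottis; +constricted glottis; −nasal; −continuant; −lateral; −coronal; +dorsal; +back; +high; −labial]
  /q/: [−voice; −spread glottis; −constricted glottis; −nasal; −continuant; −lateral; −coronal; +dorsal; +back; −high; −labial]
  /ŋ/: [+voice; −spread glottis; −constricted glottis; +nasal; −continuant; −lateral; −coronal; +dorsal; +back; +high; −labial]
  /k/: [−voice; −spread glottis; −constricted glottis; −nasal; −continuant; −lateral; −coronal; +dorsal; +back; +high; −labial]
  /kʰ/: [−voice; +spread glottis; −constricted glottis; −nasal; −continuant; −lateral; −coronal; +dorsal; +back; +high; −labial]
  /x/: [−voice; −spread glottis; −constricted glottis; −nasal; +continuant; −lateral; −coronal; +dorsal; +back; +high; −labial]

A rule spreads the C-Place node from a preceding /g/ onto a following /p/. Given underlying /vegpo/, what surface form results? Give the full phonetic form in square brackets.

Terminals under C-Place in this geometry: [dorsal], [back], [high], [labial].
Spreading C-Place from /g/ onto /p/ replaces those values with /g/'s: [+dorsal], [+back], [+high], [−labial]. Features outside C-Place ([voice], [spread glottis], [constricted glottis], …) stay as in /p/.
Among the inventory, only /k/ has exactly this specification, giving the surface form [vegko].

[vegko]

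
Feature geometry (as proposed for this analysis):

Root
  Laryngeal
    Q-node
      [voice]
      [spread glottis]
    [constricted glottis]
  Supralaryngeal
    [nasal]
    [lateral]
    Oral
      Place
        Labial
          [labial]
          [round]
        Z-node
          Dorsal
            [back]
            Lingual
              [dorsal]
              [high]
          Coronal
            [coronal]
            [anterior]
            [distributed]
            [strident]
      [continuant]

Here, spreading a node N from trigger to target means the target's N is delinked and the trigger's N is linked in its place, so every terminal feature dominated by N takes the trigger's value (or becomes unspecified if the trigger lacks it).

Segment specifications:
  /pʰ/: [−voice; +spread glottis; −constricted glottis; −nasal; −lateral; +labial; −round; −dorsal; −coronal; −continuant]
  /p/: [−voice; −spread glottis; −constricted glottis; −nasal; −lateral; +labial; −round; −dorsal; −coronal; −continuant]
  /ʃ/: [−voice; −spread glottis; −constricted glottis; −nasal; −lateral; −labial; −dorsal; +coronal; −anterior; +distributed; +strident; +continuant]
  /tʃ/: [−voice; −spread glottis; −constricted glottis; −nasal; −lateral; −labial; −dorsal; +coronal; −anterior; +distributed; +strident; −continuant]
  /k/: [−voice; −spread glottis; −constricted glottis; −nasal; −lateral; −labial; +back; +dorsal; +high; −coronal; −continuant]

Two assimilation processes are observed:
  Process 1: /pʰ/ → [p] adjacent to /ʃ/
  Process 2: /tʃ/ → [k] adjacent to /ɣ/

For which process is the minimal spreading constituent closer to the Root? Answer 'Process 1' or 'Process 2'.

Process 1

In Process 1, [spread glottis] changes, so the minimal spreading node is [spread glottis] at depth 3.
In Process 2, [coronal], [anterior], [distributed], [strident], [dorsal], [high], [back] change, so the minimal spreading node is Z-node at depth 4.
[spread glottis] (depth 3) sits above Z-node (depth 4), making Process 1 the one with the higher spreading node.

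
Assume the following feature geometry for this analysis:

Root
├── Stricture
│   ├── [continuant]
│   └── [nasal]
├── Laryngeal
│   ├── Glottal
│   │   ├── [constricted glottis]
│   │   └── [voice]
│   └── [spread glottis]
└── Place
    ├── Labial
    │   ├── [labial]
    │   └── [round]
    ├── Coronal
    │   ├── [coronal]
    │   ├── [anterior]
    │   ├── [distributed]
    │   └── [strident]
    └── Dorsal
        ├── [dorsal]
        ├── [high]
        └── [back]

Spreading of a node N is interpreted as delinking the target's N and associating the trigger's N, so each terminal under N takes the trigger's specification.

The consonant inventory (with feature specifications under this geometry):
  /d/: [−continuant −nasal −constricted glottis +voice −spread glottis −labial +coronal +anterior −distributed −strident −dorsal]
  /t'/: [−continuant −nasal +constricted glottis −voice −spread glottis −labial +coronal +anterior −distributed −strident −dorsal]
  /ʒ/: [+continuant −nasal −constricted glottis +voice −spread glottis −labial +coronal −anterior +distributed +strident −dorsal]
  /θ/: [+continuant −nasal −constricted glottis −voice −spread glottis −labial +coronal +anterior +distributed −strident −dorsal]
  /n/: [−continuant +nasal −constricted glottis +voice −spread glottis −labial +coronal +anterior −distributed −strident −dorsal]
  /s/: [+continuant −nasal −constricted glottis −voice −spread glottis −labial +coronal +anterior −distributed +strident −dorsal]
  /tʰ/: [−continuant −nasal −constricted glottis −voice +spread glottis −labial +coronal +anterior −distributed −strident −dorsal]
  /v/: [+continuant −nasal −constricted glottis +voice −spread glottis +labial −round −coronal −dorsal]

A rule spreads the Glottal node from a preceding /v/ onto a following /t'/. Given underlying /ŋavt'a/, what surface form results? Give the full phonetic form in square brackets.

Glottal immediately or transitively dominates [constricted glottis], [voice].
After delinking /t'/'s Glottal and linking /v/'s, the affected terminals become [−constricted glottis], [+voice]; [continuant], [nasal], [spread glottis], … (outside Glottal) are retained from /t'/.
This feature bundle is that of [d], so /ŋavt'a/ surfaces as [ŋavda].

[ŋavda]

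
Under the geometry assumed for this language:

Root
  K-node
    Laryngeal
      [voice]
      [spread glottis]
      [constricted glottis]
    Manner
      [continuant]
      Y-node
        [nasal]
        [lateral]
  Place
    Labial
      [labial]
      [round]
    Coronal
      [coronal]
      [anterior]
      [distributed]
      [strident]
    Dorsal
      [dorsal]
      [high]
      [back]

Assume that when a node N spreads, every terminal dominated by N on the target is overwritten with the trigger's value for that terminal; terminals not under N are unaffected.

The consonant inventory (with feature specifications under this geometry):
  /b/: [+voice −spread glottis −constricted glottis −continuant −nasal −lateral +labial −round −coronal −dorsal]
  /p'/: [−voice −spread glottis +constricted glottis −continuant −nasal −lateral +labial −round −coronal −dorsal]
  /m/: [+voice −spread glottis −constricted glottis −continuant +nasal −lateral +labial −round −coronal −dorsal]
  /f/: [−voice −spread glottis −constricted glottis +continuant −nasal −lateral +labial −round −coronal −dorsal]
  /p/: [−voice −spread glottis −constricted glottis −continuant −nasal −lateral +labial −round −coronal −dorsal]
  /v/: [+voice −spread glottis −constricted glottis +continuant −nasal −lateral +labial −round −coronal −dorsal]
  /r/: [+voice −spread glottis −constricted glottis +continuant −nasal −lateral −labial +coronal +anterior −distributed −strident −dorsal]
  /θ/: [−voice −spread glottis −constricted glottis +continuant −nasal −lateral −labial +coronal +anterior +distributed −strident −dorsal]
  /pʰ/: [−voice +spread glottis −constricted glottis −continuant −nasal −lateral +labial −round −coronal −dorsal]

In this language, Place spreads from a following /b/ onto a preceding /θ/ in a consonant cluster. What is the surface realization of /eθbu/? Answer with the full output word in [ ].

[efbu]

Place immediately or transitively dominates [labial], [round], [coronal], [anterior], [distributed], [strident], [dorsal], [high], [back].
Spreading Place from /b/ onto /θ/ replaces those values with /b/'s: [+labial], [−round], [−coronal], [−dorsal]. Features outside Place ([voice], [spread glottis], [constricted glottis], …) stay as in /θ/.
The resulting bundle matches /f/ in the inventory; substituting it for /θ/ gives [efbu].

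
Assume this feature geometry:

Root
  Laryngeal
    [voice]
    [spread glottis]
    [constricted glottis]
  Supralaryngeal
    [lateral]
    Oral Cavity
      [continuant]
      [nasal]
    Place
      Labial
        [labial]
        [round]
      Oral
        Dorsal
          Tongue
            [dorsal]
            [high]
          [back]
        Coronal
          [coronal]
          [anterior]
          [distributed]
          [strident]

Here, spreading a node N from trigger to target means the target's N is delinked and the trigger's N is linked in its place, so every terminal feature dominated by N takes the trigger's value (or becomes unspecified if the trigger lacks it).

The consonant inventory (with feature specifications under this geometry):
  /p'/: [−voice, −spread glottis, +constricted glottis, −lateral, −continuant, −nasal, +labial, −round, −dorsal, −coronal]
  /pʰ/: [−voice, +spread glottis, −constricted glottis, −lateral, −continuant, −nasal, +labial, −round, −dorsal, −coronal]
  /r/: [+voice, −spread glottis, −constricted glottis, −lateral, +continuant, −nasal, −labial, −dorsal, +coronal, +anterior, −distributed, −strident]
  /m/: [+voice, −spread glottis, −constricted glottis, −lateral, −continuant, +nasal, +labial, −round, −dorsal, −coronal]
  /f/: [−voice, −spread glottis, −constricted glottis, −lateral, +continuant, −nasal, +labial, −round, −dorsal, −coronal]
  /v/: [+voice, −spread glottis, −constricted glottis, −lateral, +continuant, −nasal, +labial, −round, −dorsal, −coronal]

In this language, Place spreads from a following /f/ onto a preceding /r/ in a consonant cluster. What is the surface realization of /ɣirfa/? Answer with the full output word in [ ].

The Place node dominates the terminals [labial], [round], [dorsal], [high], [back], [coronal], [anterior], [distributed], [strident].
After delinking /r/'s Place and linking /f/'s, the affected terminals become [+labial], [−round], [−dorsal], [−coronal]; [voice], [spread glottis], [constricted glottis], … (outside Place) are retained from /r/.
Among the inventory, only /v/ has exactly this specification, giving the surface form [ɣivfa].

[ɣivfa]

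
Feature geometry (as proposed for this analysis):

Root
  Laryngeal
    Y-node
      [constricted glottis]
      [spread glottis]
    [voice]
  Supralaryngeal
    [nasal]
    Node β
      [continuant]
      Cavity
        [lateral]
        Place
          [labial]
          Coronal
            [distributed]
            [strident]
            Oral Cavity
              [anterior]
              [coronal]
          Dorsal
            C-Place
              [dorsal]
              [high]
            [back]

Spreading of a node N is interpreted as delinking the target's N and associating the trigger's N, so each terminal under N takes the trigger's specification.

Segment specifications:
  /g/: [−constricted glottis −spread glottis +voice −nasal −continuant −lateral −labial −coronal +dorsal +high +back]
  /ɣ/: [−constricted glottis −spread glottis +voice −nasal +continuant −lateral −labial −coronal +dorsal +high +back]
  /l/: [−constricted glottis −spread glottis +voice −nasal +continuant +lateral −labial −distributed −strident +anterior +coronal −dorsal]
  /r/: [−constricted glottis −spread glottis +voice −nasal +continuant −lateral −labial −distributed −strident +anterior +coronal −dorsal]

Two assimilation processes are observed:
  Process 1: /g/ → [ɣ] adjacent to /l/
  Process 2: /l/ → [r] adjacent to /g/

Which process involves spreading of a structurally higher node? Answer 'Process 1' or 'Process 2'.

Process 1

Process 1 alters [continuant]; the lowest dominating node is [continuant] (depth 3 from Root).
Process 2: the feature that changes is [lateral]; the minimal node is [lateral] (depth 4).
Depth 3 < depth 4; Process 1 involves the structurally higher constituent [continuant].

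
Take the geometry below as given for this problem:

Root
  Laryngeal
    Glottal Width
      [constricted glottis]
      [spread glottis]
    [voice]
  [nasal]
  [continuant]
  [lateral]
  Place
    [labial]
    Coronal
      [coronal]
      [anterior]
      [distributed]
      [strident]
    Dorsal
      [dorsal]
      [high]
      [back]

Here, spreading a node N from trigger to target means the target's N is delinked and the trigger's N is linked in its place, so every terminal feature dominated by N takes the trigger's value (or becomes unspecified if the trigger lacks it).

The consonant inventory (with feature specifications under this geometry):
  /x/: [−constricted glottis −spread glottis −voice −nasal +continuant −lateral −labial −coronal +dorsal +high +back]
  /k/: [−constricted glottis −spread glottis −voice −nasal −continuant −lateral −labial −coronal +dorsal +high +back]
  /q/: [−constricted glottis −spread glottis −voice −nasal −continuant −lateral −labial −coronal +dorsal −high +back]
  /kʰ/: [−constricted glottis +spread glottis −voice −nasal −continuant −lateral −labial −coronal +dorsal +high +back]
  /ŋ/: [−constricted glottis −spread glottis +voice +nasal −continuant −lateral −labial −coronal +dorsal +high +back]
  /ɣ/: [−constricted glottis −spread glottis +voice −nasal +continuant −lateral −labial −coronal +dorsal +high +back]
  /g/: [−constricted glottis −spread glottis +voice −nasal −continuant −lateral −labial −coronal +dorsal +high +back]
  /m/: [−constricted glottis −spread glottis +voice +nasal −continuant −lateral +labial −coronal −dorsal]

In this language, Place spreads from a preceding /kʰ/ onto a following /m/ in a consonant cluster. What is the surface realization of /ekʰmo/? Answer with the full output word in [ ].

[ekʰŋo]

Terminals under Place in this geometry: [labial], [coronal], [anterior], [distributed], [strident], [dorsal], [high], [back].
After delinking /m/'s Place and linking /kʰ/'s, the affected terminals become [−labial], [−coronal], [+dorsal], [+high], [+back]; [constricted glottis], [spread glottis], [voice], … (outside Place) are retained from /m/.
Among the inventory, only /ŋ/ has exactly this specification, giving the surface form [ekʰŋo].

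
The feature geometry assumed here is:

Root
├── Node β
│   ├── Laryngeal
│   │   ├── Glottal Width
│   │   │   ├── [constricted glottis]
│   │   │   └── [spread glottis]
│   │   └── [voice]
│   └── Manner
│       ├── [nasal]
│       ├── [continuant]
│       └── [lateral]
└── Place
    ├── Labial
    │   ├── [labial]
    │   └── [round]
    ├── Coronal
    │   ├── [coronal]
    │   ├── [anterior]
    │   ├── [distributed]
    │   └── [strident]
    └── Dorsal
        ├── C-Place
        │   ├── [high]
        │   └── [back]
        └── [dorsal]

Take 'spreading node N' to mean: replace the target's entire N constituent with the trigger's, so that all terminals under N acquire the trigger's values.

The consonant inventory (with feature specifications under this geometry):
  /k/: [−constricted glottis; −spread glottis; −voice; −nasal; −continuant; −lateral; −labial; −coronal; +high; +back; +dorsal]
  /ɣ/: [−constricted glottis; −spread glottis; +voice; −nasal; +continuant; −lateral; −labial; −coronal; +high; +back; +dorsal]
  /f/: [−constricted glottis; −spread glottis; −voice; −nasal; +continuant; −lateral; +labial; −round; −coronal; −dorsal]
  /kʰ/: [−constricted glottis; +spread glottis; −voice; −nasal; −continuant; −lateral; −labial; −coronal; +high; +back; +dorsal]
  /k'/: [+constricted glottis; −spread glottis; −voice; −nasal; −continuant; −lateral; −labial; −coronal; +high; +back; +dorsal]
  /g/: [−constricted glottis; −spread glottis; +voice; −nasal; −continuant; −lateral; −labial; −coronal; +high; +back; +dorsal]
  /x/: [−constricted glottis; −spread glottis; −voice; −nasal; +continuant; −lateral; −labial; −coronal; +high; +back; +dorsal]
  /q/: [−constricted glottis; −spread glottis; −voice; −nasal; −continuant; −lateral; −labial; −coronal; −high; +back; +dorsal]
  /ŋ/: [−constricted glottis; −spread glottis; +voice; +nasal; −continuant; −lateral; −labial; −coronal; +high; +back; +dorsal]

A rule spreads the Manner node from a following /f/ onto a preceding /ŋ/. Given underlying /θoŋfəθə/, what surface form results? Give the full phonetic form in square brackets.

[θoɣfəθə]

Terminals under Manner in this geometry: [nasal], [continuant], [lateral].
Spreading Manner from /f/ onto /ŋ/ replaces those values with /f/'s: [−nasal], [+continuant], [−lateral]. Features outside Manner ([constricted glottis], [spread glottis], [voice], …) stay as in /ŋ/.
The resulting bundle matches /ɣ/ in the inventory; substituting it for /ŋ/ gives [θoɣfəθə].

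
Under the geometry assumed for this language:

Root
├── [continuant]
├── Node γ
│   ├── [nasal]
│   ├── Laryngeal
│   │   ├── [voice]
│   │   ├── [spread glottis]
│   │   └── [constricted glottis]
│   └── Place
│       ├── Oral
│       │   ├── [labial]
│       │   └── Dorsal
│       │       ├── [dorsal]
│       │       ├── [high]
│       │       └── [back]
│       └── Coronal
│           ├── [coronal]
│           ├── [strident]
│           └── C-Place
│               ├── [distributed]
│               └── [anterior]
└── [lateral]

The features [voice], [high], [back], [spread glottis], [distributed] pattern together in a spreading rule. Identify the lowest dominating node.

Node γ

[voice] is immediately dominated by Laryngeal.
[high] is immediately dominated by Dorsal.
[back] is immediately dominated by Dorsal.
[spread glottis] is immediately dominated by Laryngeal.
[distributed] is immediately dominated by C-Place.
These paths first converge at Node γ; no daughter of Node γ dominates all 5 features, so Node γ is the minimal constituent.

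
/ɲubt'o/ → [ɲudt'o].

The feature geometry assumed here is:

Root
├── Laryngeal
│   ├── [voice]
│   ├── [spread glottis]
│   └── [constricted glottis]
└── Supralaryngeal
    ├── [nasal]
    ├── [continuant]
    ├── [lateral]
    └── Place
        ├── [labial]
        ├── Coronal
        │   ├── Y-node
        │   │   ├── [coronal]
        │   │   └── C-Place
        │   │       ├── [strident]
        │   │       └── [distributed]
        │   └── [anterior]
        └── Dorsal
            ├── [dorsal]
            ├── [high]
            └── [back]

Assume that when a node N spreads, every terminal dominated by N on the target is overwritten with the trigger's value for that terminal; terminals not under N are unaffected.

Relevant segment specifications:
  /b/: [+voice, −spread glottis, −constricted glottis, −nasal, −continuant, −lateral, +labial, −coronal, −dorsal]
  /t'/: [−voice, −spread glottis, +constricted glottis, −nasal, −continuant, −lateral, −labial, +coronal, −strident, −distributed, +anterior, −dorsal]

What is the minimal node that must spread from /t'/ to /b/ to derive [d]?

/b/ and [d] differ in [labial], [coronal], [anterior], [distributed], [strident]; every other specified feature is identical.
These terminals are all dominated by Place, and no proper subconstituent of Place covers them all; Place is their lowest common ancestor.
If Place spreads, every terminal under it takes /t'/'s value, producing [d] as observed.
[voice], [constricted glottis] stay as in /b/ although /t'/ differs there, so no node dominating them spread; among the remaining candidates Place is the lowest that derives the output.

Place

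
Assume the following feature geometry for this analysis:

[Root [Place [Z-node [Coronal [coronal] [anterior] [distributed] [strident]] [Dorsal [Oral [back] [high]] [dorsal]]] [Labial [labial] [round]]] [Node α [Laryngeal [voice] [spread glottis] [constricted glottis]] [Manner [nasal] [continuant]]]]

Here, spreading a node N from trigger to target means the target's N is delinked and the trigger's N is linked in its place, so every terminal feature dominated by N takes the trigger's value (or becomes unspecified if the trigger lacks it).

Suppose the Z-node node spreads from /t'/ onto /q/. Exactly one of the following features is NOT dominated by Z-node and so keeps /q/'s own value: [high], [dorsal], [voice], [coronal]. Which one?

[voice]

Under this geometry, Z-node contains [coronal], [anterior], [distributed], [strident], [back], [high], [dorsal].
[high], [dorsal], [coronal] all lie under Z-node, so they are overwritten when Z-node spreads.
But [voice] is a dependent of Laryngeal, outside Z-node; it is therefore untouched by the spreading.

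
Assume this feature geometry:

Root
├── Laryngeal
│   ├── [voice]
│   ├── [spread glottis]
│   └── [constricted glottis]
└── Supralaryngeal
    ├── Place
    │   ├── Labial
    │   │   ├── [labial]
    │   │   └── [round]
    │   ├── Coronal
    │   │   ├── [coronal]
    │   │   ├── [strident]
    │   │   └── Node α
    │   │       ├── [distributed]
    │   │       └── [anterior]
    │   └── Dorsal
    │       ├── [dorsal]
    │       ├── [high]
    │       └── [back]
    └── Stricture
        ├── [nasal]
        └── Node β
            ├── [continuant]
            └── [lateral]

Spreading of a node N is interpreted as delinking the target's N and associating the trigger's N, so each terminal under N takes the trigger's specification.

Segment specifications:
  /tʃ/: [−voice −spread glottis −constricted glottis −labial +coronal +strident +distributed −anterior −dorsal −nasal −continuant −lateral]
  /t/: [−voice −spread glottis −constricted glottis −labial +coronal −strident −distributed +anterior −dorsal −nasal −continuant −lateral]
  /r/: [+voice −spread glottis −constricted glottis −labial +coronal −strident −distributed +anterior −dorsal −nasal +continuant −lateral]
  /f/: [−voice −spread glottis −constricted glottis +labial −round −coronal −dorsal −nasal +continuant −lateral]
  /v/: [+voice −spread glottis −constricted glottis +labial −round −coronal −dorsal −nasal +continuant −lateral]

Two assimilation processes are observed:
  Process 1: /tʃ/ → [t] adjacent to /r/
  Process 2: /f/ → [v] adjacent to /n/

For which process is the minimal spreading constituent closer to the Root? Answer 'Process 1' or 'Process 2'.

Process 1: the features that change are [anterior], [distributed], [strident]; the minimal node is Coronal (depth 3).
Process 2: the feature that changes is [voice]; the minimal node is [voice] (depth 2).
[voice] is closer to Root than Coronal, so Process 2 spreads the higher node.

Process 2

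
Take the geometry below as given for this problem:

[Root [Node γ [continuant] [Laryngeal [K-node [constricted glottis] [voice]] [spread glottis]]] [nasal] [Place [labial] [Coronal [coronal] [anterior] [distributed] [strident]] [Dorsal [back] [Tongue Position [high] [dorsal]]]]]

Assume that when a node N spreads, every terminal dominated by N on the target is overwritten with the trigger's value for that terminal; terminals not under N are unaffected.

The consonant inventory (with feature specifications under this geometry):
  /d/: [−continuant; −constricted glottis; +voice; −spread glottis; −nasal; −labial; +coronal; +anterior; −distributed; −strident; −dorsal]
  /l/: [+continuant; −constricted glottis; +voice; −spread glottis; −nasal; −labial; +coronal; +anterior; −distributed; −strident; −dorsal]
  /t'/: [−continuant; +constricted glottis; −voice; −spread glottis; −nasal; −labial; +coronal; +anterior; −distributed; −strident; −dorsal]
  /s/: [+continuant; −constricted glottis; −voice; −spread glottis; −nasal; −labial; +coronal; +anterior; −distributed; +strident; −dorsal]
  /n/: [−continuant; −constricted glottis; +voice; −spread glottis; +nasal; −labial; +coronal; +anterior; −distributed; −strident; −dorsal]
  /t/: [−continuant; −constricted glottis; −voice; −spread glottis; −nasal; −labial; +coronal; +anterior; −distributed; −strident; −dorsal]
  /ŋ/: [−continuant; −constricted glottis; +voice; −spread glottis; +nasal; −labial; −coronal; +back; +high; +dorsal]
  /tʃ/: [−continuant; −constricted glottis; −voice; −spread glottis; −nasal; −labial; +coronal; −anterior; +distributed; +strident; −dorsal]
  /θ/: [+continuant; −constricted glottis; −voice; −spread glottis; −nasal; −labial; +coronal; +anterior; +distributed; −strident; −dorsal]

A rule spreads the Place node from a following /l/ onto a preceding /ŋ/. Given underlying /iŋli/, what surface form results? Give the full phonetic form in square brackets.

The Place node dominates the terminals [labial], [coronal], [anterior], [distributed], [strident], [back], [high], [dorsal].
The target acquires /l/'s values for everything under Place — [−labial], [+coronal], [+anterior], [−distributed], [−strident], [−dorsal] — while keeping its own [continuant], [constricted glottis], [voice], ….
The resulting bundle matches /n/ in the inventory; substituting it for /ŋ/ gives [inli].

[inli]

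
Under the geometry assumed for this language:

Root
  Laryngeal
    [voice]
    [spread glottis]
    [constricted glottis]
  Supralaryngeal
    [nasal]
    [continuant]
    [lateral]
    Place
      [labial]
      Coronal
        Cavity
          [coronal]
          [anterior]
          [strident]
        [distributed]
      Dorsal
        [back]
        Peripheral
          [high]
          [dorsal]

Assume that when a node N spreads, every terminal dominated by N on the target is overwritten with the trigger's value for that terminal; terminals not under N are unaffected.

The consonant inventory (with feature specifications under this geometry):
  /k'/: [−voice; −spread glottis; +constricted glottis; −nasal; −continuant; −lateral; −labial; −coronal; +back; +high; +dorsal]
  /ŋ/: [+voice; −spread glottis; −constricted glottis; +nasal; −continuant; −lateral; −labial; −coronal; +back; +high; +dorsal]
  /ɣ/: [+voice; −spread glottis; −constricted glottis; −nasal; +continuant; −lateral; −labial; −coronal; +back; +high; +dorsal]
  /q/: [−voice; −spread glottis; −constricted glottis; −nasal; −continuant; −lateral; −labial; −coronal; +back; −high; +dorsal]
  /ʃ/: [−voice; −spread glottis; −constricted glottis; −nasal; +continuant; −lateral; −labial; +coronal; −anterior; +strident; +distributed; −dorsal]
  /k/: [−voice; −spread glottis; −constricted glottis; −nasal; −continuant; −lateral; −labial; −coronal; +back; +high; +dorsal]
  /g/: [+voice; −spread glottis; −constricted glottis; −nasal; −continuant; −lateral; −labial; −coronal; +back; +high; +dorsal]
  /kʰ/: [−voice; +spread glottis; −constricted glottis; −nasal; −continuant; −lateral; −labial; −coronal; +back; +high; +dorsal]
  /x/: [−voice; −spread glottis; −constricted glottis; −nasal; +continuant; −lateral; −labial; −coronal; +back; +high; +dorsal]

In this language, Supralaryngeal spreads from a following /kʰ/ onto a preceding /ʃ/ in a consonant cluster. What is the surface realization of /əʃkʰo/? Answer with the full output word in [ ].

The Supralaryngeal node dominates the terminals [nasal], [continuant], [lateral], [labial], [coronal], [anterior], [strident], [distributed], [back], [high], [dorsal].
After delinking /ʃ/'s Supralaryngeal and linking /kʰ/'s, the affected terminals become [−nasal], [−continuant], [−lateral], [−labial], [−coronal], [+back], [+high], [+dorsal]; [voice], [spread glottis], [constricted glottis] (outside Supralaryngeal) are retained from /ʃ/.
The resulting bundle matches /k/ in the inventory; substituting it for /ʃ/ gives [əkkʰo].

[əkkʰo]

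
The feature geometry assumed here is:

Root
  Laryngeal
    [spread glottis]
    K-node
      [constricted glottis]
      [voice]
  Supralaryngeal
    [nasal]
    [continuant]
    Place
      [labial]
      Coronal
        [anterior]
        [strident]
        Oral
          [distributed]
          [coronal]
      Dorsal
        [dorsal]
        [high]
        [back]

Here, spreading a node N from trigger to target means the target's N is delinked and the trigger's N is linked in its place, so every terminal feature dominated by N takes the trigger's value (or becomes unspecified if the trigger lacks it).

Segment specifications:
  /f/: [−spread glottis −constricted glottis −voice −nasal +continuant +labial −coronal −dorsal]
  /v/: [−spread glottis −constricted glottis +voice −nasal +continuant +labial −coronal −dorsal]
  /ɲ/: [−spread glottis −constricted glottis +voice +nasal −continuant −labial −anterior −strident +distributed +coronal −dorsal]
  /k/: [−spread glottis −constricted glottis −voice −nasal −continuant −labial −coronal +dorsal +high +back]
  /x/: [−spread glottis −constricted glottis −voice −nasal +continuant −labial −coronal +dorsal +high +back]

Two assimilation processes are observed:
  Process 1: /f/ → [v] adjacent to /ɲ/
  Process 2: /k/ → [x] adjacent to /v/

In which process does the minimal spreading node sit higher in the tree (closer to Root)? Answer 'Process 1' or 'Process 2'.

Process 1: the feature that changes is [voice]; the minimal node is [voice] (depth 3).
Process 2: the feature that changes is [continuant]; the minimal node is [continuant] (depth 2).
Depth 2 < depth 3; Process 2 involves the structurally higher constituent [continuant].

Process 2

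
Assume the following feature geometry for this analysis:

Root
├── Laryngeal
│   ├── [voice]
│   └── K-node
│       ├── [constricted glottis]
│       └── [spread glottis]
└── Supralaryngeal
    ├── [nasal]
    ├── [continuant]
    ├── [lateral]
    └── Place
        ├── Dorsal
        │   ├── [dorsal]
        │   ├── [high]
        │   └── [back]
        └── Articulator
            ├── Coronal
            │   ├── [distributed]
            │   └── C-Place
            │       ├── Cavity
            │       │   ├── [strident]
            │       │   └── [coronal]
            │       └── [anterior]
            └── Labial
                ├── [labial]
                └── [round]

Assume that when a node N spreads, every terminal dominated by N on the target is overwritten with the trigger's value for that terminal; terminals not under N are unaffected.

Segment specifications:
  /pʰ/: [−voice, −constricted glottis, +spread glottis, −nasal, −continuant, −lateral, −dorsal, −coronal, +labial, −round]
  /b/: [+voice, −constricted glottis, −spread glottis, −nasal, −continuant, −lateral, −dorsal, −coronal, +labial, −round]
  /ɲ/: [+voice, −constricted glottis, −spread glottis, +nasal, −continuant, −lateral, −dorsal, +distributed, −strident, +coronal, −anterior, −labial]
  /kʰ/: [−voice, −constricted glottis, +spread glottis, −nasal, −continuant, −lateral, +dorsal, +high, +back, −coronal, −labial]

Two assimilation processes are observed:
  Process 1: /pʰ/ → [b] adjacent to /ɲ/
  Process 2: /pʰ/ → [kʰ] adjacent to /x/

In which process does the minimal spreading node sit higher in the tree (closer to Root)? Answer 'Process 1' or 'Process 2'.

In Process 1, [voice], [spread glottis] change, so the minimal spreading node is Laryngeal at depth 1.
Process 2: the features that change are [labial], [round], [dorsal], [high], [back]; the minimal node is Place (depth 2).
Laryngeal is closer to Root than Place, so Process 1 spreads the higher node.

Process 1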